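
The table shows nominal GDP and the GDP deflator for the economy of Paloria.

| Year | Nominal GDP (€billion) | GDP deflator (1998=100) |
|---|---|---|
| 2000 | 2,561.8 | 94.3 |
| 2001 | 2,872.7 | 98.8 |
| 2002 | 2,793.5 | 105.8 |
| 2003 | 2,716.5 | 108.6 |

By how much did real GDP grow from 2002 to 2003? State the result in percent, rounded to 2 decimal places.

-5.26%

Real GDP 2002 = 2793.5/1.058 = 2640.36.
Real GDP 2003 = 2716.5/1.086 = 2501.38.
Change = 2501.38/2640.36 − 1 = -0.0526.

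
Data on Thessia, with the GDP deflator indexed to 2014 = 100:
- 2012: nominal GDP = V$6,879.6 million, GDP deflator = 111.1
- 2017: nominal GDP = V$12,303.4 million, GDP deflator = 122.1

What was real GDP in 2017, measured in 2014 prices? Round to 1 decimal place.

Real GDP = Nominal / (GDP deflator/100) = 12303.4 / 1.221 = 10076.49.

V$10,076.5 million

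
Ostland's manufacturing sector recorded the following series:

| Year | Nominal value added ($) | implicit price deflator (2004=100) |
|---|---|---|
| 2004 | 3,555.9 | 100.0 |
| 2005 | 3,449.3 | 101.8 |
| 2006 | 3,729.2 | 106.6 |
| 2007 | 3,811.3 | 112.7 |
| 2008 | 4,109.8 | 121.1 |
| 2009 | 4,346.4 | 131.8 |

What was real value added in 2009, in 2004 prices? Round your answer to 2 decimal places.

Real value added 2009 = 4346.4 / 1.318 = 3297.72.

$3,297.72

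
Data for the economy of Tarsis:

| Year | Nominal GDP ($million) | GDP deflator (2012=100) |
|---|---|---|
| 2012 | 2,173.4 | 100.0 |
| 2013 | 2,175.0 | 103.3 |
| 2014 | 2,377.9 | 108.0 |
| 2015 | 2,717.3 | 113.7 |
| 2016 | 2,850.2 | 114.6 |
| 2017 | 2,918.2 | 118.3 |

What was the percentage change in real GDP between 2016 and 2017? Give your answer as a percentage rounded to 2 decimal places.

Real GDP 2016 = 2850.2/1.146 = 2487.09.
Real GDP 2017 = 2918.2/1.183 = 2466.78.
Change = 2466.78/2487.09 − 1 = -0.0082.

-0.82%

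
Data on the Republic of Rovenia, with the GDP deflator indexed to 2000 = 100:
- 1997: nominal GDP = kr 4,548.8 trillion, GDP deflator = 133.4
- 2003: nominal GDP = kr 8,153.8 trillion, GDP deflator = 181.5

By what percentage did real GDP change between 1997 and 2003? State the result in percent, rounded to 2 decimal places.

Deflate each year: 1997 → 4548.8/1.334 = 3409.90; 2003 → 8153.8/1.815 = 4492.45.
So real GDP changed by 4492.45/3409.90 − 1 = 0.3175, i.e. 31.75%.

31.75%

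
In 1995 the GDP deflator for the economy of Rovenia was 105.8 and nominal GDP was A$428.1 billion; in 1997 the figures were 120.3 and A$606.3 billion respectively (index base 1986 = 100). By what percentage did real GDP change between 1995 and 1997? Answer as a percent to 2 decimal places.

24.56%

Deflate each year: 1995 → 428.1/1.058 = 404.63; 1997 → 606.3/1.203 = 503.99.
So real GDP changed by 503.99/404.63 − 1 = 0.2456, i.e. 24.56%.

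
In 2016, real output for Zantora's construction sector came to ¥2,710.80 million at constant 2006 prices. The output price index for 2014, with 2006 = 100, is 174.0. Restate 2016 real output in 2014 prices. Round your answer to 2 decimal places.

¥4,716.79 million

Real output in 2014 prices = Real output in 2006 prices × (P_2014/P_2006) = 2710.80 × 1.740 = 4716.79.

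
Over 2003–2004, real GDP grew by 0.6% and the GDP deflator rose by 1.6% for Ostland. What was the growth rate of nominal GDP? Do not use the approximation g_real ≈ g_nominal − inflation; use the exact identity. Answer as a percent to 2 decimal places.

2.21%

(1 + g_nom) = (1 + g_real)(1 + π) = 1.0060 × 1.0160 = 1.02210.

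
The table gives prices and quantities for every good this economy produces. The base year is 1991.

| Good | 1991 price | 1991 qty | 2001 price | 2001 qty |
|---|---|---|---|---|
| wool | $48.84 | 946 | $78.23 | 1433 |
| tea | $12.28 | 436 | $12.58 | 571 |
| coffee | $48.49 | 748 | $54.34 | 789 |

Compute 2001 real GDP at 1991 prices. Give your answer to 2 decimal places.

$115258.21

Real GDP 2001 = Σ (p_1991 × q_2001) = 48.84·1433 + 12.28·571 + 48.49·789 = 115258.21.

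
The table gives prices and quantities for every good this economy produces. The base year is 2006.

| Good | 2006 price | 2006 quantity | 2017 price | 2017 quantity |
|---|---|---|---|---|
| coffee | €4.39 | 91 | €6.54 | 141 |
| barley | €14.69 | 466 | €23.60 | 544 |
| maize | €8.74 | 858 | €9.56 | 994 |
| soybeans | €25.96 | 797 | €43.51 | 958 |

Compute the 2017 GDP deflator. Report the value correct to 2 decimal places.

154.02

Nominal GDP 2017 = 6.54·141 + 23.60·544 + 9.56·994 + 43.51·958 = 64945.76.
Real GDP 2017 (at 2006 prices) = 4.39·141 + 14.69·544 + 8.74·994 + 25.96·958 = 42167.59.
Deflator = Nominal/Real × 100 = 64945.76/42167.59 × 100 = 154.018.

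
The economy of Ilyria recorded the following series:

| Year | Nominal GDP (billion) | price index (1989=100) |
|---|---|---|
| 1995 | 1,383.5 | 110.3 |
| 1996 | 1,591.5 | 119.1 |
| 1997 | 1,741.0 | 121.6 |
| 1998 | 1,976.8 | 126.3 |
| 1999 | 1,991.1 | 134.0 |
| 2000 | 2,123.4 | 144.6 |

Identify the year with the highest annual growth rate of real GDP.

1998

1996: real = 1591.5/1.191 = 1336.27; growth vs 1995 (1254.31) = 6.53%.
1997: real = 1741.0/1.216 = 1431.74; growth vs 1996 (1336.27) = 7.14%.
1998: real = 1976.8/1.263 = 1565.16; growth vs 1997 (1431.74) = 9.32%.
1999: real = 1991.1/1.340 = 1485.90; growth vs 1998 (1565.16) = -5.06%.
2000: real = 2123.4/1.446 = 1468.46; growth vs 1999 (1485.90) = -1.17%.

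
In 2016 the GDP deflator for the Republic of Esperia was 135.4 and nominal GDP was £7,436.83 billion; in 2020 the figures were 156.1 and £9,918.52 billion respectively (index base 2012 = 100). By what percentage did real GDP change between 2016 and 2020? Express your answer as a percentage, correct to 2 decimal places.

Deflate each year: 2016 → 7436.83/1.354 = 5492.49; 2020 → 9918.52/1.561 = 6353.95.
So real GDP changed by 6353.95/5492.49 − 1 = 0.1568, i.e. 15.68%.

15.68%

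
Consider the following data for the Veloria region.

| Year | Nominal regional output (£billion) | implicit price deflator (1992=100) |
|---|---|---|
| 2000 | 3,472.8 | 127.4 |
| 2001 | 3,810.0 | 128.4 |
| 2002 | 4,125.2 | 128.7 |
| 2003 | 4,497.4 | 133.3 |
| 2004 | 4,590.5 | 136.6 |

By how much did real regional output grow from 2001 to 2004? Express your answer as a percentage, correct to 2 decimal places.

13.25%

Real regional output 2001 = 3810.0/1.284 = 2967.29.
Real regional output 2004 = 4590.5/1.366 = 3360.54.
Change = 3360.54/2967.29 − 1 = 0.1325.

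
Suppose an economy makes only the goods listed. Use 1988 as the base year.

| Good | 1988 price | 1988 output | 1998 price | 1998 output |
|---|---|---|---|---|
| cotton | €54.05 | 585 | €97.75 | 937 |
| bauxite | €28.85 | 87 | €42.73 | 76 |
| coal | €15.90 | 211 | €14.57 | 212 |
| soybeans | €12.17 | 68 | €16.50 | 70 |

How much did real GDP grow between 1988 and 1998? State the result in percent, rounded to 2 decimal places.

48.94%

Real GDP 1988 = Nominal GDP 1988 = 54.05·585 + 28.85·87 + 15.90·211 + 12.17·68 = 38311.66.
Real GDP 1998 (at 1988 prices) = 54.05·937 + 28.85·76 + 15.90·212 + 12.17·70 = 57060.15.
Real growth = 57060.15/38311.66 − 1 = 0.4894.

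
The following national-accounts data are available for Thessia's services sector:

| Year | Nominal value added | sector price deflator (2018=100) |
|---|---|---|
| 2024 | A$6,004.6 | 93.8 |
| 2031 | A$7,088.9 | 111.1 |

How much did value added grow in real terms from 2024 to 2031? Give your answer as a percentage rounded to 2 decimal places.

-0.33%

Deflate each year: 2024 → 6004.6/0.938 = 6401.49; 2031 → 7088.9/1.111 = 6380.65.
So real value added changed by 6380.65/6401.49 − 1 = -0.0033, i.e. -0.33%.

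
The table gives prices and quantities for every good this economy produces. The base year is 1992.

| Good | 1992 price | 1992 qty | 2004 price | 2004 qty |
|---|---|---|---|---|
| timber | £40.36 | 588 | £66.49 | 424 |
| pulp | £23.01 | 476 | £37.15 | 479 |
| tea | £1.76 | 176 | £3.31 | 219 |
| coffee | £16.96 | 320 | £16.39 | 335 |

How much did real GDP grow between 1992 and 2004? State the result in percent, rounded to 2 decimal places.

-15.39%

Real GDP 1992 = Nominal GDP 1992 = 40.36·588 + 23.01·476 + 1.76·176 + 16.96·320 = 40421.40.
Real GDP 2004 (at 1992 prices) = 40.36·424 + 23.01·479 + 1.76·219 + 16.96·335 = 34201.47.
Real growth = 34201.47/40421.40 − 1 = -0.1539.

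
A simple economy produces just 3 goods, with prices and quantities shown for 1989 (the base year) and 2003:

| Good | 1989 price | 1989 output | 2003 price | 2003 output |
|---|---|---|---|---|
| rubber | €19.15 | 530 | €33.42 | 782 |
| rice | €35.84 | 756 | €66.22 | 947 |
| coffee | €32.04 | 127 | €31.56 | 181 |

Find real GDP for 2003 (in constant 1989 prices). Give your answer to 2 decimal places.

€54715.02

Real GDP 2003 = Σ (p_1989 × q_2003) = 19.15·782 + 35.84·947 + 32.04·181 = 54715.02.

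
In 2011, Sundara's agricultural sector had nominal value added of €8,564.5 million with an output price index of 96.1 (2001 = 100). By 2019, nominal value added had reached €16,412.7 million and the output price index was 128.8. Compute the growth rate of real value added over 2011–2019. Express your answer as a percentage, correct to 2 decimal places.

42.98%

Real value added 2011 = 8564.5 / 0.961 = 8912.07.
Real value added 2019 = 16412.7 / 1.288 = 12742.78.
Real growth = 12742.78 / 8912.07 − 1 = 0.4298.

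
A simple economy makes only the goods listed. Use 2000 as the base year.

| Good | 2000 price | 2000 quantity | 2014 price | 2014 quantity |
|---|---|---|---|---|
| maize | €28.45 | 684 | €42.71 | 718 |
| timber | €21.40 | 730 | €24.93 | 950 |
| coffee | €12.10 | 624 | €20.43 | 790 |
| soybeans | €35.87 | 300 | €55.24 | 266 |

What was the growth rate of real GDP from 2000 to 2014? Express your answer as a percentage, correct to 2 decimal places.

Real GDP 2000 = Nominal GDP 2000 = 28.45·684 + 21.40·730 + 12.10·624 + 35.87·300 = 53393.20.
Real GDP 2014 (at 2000 prices) = 28.45·718 + 21.40·950 + 12.10·790 + 35.87·266 = 59857.52.
Real growth = 59857.52/53393.20 − 1 = 0.1211.

12.11%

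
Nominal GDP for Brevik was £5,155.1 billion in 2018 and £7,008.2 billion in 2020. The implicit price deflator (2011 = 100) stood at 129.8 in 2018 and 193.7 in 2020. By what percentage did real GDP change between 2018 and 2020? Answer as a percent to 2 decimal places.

-8.90%

Deflate each year: 2018 → 5155.1/1.298 = 3971.57; 2020 → 7008.2/1.937 = 3618.07.
So real GDP changed by 3618.07/3971.57 − 1 = -0.0890, i.e. -8.90%.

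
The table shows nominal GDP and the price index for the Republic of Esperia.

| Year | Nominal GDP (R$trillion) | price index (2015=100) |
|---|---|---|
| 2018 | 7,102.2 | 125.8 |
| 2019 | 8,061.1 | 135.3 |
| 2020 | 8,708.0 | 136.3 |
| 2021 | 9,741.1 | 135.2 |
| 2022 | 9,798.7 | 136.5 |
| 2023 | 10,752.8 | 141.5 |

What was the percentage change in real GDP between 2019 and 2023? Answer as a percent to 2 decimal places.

27.55%

Real GDP 2019 = 8061.1/1.353 = 5957.95.
Real GDP 2023 = 10752.8/1.415 = 7599.15.
Change = 7599.15/5957.95 − 1 = 0.2755.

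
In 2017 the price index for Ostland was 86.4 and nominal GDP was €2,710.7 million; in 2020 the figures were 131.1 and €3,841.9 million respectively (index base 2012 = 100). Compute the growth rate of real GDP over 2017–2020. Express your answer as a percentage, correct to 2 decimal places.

-6.59%

Deflate each year: 2017 → 2710.7/0.864 = 3137.38; 2020 → 3841.9/1.311 = 2930.51.
So real GDP changed by 2930.51/3137.38 − 1 = -0.0659, i.e. -6.59%.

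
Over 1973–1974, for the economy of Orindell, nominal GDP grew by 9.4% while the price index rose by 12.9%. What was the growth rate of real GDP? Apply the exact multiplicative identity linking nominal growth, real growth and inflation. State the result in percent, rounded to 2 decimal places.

-3.10%

(1 + g_nom) = (1 + g_real)(1 + π), so g_real = 1.0940 / 1.1290 − 1 = -0.03100.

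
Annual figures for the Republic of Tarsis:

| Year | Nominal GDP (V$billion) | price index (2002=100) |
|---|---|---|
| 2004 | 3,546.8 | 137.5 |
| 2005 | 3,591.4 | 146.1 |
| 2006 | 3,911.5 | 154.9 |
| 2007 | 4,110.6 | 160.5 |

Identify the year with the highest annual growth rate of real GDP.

2005: real = 3591.4/1.461 = 2458.18; growth vs 2004 (2579.49) = -4.70%.
2006: real = 3911.5/1.549 = 2525.18; growth vs 2005 (2458.18) = 2.73%.
2007: real = 4110.6/1.605 = 2561.12; growth vs 2006 (2525.18) = 1.42%.

2006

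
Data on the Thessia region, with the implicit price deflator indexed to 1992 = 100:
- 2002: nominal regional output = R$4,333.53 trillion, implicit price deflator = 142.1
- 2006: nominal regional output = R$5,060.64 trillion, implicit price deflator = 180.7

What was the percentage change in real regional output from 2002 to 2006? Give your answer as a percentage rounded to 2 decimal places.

-8.17%

Real regional output 2002 = 4333.53 / 1.421 = 3049.63.
Real regional output 2006 = 5060.64 / 1.807 = 2800.58.
Real growth = 2800.58 / 3049.63 − 1 = -0.0817.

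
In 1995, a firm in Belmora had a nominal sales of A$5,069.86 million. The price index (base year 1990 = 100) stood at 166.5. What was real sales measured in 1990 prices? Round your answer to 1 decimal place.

A$3,045.0 million

Real sales = Nominal / (price index/100) = 5069.86 / 1.665 = 3044.96.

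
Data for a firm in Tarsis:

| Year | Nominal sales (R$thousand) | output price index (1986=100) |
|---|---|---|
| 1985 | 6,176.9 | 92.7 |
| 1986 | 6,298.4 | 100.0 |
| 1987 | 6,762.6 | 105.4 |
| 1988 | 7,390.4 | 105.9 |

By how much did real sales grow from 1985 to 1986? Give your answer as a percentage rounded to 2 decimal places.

Real sales 1985 = 6176.9/0.927 = 6663.32.
Real sales 1986 = 6298.4/1.000 = 6298.40.
Change = 6298.40/6663.32 − 1 = -0.0548.

-5.48%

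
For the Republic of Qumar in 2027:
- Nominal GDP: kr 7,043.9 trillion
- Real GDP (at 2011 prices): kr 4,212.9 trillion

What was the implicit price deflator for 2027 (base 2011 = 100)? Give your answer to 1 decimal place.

implicit price deflator = (Nominal / Real) × 100 = 7043.9 / 4212.9 × 100 = 167.20.

167.2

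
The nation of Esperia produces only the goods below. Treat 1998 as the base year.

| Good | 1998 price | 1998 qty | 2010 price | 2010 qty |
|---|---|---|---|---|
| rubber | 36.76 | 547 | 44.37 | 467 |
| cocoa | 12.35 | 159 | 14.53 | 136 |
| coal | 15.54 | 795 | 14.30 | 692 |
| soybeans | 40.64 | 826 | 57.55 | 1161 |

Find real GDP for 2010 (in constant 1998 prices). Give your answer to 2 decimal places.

76783.24

Real GDP 2010 = Σ (p_1998 × q_2010) = 36.76·467 + 12.35·136 + 15.54·692 + 40.64·1161 = 76783.24.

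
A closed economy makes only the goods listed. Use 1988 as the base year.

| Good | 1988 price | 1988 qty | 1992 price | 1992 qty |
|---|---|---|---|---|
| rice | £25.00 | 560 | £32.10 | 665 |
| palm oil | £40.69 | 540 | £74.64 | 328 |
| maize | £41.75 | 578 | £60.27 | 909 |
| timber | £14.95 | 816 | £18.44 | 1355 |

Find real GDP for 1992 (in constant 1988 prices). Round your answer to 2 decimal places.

Real GDP 1992 = Σ (p_1988 × q_1992) = 25.00·665 + 40.69·328 + 41.75·909 + 14.95·1355 = 88179.32.

£88179.32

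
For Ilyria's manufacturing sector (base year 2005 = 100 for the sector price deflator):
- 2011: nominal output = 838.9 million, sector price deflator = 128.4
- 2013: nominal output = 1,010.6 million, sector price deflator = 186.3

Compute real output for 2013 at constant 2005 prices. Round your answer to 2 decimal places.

Real output = Nominal / (sector price deflator/100) = 1010.6 / 1.863 = 542.46.

542.46 million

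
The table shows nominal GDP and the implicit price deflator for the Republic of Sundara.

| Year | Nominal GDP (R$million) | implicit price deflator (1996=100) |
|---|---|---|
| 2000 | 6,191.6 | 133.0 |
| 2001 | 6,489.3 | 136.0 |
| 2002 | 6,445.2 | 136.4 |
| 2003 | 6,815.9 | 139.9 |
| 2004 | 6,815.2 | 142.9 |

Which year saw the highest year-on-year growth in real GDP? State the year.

2003

2001: real = 6489.3/1.360 = 4771.54; growth vs 2000 (4655.34) = 2.50%.
2002: real = 6445.2/1.364 = 4725.22; growth vs 2001 (4771.54) = -0.97%.
2003: real = 6815.9/1.399 = 4871.98; growth vs 2002 (4725.22) = 3.11%.
2004: real = 6815.2/1.429 = 4769.21; growth vs 2003 (4871.98) = -2.11%.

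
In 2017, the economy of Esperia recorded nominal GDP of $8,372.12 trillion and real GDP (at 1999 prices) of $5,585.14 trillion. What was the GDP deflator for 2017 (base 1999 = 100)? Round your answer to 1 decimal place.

GDP deflator = (Nominal / Real) × 100 = 8372.12 / 5585.14 × 100 = 149.90.

149.9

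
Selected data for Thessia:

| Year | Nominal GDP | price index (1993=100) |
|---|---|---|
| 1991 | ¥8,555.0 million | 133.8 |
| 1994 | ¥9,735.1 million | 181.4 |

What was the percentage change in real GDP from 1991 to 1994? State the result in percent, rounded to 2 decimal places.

Real GDP 1991 = 8555.0 / 1.338 = 6393.87.
Real GDP 1994 = 9735.1 / 1.814 = 5366.65.
Real growth = 5366.65 / 6393.87 − 1 = -0.1607.

-16.07%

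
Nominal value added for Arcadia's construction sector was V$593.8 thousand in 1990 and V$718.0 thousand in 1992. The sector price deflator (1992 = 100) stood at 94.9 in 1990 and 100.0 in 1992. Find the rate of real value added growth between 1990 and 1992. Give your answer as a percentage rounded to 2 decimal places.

14.75%

Deflate each year: 1990 → 593.8/0.949 = 625.71; 1992 → 718.0/1.000 = 718.00.
So real value added changed by 718.00/625.71 − 1 = 0.1475, i.e. 14.75%.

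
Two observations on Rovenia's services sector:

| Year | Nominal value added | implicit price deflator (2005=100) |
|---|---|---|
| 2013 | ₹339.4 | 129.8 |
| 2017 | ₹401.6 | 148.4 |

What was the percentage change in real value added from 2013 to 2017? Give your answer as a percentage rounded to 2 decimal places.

Deflate each year: 2013 → 339.4/1.298 = 261.48; 2017 → 401.6/1.484 = 270.62.
So real value added changed by 270.62/261.48 − 1 = 0.0350, i.e. 3.50%.

3.50%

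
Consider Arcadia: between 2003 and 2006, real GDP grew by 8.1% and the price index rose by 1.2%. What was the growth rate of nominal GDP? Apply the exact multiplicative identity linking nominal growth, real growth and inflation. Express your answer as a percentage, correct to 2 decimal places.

9.40%

(1 + g_nom) = (1 + g_real)(1 + π) = 1.0810 × 1.0120 = 1.09397.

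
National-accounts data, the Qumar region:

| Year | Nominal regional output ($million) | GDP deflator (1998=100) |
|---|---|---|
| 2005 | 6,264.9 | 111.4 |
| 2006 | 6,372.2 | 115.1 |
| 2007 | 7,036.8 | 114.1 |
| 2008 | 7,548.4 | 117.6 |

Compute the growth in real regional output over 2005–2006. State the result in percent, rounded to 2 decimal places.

Real regional output 2005 = 6264.9/1.114 = 5623.79.
Real regional output 2006 = 6372.2/1.151 = 5536.23.
Change = 5536.23/5623.79 − 1 = -0.0156.

-1.56%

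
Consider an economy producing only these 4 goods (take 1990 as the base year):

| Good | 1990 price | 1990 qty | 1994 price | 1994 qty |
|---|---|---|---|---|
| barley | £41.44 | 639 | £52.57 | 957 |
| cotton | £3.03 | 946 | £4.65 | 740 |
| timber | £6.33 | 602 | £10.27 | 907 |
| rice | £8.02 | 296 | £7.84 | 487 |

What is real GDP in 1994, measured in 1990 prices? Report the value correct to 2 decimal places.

Real GDP 1994 = Σ (p_1990 × q_1994) = 41.44·957 + 3.03·740 + 6.33·907 + 8.02·487 = 51547.33.

£51547.33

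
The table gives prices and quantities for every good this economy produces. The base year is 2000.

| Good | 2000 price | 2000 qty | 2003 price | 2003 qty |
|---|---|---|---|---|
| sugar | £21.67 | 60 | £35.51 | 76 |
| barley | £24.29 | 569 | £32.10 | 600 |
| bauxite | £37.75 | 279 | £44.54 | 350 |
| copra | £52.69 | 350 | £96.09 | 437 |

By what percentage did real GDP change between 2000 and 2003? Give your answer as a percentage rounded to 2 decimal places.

Real GDP 2000 = Nominal GDP 2000 = 21.67·60 + 24.29·569 + 37.75·279 + 52.69·350 = 44094.96.
Real GDP 2003 (at 2000 prices) = 21.67·76 + 24.29·600 + 37.75·350 + 52.69·437 = 52458.95.
Real growth = 52458.95/44094.96 − 1 = 0.1897.

18.97%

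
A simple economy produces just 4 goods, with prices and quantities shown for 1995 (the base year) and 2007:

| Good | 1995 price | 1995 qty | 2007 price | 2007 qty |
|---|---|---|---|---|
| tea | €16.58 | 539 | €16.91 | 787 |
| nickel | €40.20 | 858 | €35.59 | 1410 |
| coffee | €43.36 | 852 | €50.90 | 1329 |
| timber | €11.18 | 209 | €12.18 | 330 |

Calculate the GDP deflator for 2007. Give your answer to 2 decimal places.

103.14

Nominal GDP 2007 = 16.91·787 + 35.59·1410 + 50.90·1329 + 12.18·330 = 135155.57.
Real GDP 2007 (at 1995 prices) = 16.58·787 + 40.20·1410 + 43.36·1329 + 11.18·330 = 131045.30.
Deflator = Nominal/Real × 100 = 135155.57/131045.30 × 100 = 103.137.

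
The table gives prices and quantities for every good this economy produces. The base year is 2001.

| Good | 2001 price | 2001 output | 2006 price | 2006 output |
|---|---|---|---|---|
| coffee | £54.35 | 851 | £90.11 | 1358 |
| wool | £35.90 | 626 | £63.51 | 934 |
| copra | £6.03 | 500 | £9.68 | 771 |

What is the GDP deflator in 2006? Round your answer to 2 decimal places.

168.90

Nominal GDP 2006 = 90.11·1358 + 63.51·934 + 9.68·771 = 189151.00.
Real GDP 2006 (at 2001 prices) = 54.35·1358 + 35.90·934 + 6.03·771 = 111987.03.
Deflator = Nominal/Real × 100 = 189151.00/111987.03 × 100 = 168.904.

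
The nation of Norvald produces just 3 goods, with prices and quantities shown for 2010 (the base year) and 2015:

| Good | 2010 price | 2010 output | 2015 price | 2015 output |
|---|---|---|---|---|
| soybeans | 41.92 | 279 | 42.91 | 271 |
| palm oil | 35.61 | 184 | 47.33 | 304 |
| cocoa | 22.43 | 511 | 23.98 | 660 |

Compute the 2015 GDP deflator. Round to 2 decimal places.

Nominal GDP 2015 = 42.91·271 + 47.33·304 + 23.98·660 = 41843.73.
Real GDP 2015 (at 2010 prices) = 41.92·271 + 35.61·304 + 22.43·660 = 36989.56.
Deflator = Nominal/Real × 100 = 41843.73/36989.56 × 100 = 113.123.

113.12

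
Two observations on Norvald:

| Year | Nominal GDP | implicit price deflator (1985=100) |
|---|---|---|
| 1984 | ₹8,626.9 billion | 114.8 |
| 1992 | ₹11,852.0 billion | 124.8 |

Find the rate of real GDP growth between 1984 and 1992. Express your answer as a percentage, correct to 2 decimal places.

Real GDP 1984 = 8626.9 / 1.148 = 7514.72.
Real GDP 1992 = 11852.0 / 1.248 = 9496.79.
Real growth = 9496.79 / 7514.72 − 1 = 0.2638.

26.38%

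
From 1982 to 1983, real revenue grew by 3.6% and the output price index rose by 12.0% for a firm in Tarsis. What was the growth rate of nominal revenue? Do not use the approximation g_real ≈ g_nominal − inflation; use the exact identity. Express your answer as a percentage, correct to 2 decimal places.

(1 + g_nom) = (1 + g_real)(1 + π) = 1.0360 × 1.1200 = 1.16032.

16.03%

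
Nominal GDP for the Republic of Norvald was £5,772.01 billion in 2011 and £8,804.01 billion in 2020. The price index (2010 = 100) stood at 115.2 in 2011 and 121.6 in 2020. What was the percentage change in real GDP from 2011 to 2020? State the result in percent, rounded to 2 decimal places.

Real GDP 2011 = 5772.01 / 1.152 = 5010.43.
Real GDP 2020 = 8804.01 / 1.216 = 7240.14.
Real growth = 7240.14 / 5010.43 − 1 = 0.4450.

44.50%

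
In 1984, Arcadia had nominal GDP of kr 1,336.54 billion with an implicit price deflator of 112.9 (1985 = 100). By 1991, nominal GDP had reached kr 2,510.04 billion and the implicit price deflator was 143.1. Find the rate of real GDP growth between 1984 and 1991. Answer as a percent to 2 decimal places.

Deflate each year: 1984 → 1336.54/1.129 = 1183.83; 1991 → 2510.04/1.431 = 1754.05.
So real GDP changed by 1754.05/1183.83 − 1 = 0.4817, i.e. 48.17%.

48.17%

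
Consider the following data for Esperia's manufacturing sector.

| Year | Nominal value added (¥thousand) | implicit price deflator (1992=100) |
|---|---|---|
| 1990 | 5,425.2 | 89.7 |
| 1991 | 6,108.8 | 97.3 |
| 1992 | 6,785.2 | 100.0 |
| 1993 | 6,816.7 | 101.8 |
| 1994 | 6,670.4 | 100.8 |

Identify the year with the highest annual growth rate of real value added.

1992

1991: real = 6108.8/0.973 = 6278.31; growth vs 1990 (6048.16) = 3.81%.
1992: real = 6785.2/1.000 = 6785.20; growth vs 1991 (6278.31) = 8.07%.
1993: real = 6816.7/1.018 = 6696.17; growth vs 1992 (6785.20) = -1.31%.
1994: real = 6670.4/1.008 = 6617.46; growth vs 1993 (6696.17) = -1.18%.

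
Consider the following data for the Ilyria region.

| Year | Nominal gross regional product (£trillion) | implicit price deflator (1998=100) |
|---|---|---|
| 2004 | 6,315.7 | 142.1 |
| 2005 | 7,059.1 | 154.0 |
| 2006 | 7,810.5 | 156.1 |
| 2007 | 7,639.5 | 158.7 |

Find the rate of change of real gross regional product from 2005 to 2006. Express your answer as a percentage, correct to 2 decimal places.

Real gross regional product 2005 = 7059.1/1.540 = 4583.83.
Real gross regional product 2006 = 7810.5/1.561 = 5003.52.
Change = 5003.52/4583.83 − 1 = 0.0916.

9.16%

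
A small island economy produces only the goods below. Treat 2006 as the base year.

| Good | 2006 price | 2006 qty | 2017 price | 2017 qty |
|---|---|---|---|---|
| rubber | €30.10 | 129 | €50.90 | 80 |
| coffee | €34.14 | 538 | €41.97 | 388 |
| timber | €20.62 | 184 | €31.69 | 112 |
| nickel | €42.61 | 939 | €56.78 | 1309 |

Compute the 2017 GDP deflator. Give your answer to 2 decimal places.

133.21

Nominal GDP 2017 = 50.90·80 + 41.97·388 + 31.69·112 + 56.78·1309 = 98230.66.
Real GDP 2017 (at 2006 prices) = 30.10·80 + 34.14·388 + 20.62·112 + 42.61·1309 = 73740.25.
Deflator = Nominal/Real × 100 = 98230.66/73740.25 × 100 = 133.212.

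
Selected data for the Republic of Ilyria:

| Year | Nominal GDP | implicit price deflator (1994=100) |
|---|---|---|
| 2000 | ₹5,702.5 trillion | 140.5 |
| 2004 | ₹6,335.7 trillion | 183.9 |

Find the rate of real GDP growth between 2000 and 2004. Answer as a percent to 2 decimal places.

Deflate each year: 2000 → 5702.5/1.405 = 4058.72; 2004 → 6335.7/1.839 = 3445.19.
So real GDP changed by 3445.19/4058.72 − 1 = -0.1512, i.e. -15.12%.

-15.12%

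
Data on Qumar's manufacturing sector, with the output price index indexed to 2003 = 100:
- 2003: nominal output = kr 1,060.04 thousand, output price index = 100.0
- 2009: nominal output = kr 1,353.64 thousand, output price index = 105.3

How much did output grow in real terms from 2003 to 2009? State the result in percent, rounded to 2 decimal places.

Real output 2003 = 1060.04 / 1.000 = 1060.04.
Real output 2009 = 1353.64 / 1.053 = 1285.51.
Real growth = 1285.51 / 1060.04 − 1 = 0.2127.

21.27%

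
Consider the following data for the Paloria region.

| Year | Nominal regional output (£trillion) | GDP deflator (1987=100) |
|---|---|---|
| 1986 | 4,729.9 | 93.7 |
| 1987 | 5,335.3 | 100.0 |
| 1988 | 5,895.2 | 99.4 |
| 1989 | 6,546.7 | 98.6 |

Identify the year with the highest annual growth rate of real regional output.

1989

1987: real = 5335.3/1.000 = 5335.30; growth vs 1986 (5047.92) = 5.69%.
1988: real = 5895.2/0.994 = 5930.78; growth vs 1987 (5335.30) = 11.16%.
1989: real = 6546.7/0.986 = 6639.66; growth vs 1988 (5930.78) = 11.95%.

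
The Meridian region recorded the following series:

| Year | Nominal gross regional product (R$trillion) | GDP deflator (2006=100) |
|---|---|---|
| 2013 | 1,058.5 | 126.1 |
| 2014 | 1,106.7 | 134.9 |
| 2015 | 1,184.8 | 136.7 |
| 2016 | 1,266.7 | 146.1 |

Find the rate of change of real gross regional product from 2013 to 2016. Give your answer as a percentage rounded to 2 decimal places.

Real gross regional product 2013 = 1058.5/1.261 = 839.41.
Real gross regional product 2016 = 1266.7/1.461 = 867.01.
Change = 867.01/839.41 − 1 = 0.0329.

3.29%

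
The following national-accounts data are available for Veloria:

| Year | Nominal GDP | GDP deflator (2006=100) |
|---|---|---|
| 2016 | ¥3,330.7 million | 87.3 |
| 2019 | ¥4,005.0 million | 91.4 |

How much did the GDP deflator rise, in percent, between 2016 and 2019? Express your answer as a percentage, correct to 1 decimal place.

4.7%

Price-level change = 91.4 / 87.3 − 1 = 0.0470.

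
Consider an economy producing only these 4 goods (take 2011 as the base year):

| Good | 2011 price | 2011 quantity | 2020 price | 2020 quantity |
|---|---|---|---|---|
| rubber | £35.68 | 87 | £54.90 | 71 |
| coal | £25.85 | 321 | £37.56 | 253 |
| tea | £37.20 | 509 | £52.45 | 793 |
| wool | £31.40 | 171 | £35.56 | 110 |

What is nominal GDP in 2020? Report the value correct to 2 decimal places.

£58905.03

Nominal GDP 2020 = Σ (p_2020 × q_2020) = 54.90·71 + 37.56·253 + 52.45·793 + 35.56·110 = 58905.03.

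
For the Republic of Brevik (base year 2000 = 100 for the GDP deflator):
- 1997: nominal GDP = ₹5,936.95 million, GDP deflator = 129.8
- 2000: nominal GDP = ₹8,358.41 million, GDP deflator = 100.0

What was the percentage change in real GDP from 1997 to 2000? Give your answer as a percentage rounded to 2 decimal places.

Real GDP 1997 = 5936.95 / 1.298 = 4573.92.
Real GDP 2000 = 8358.41 / 1.000 = 8358.41.
Real growth = 8358.41 / 4573.92 − 1 = 0.8274.

82.74%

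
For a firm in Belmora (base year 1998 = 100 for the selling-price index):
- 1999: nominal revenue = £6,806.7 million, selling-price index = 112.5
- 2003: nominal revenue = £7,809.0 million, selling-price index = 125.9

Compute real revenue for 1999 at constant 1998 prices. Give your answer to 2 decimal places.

£6,050.40 million

Real revenue = Nominal / (selling-price index/100) = 6806.7 / 1.125 = 6050.40.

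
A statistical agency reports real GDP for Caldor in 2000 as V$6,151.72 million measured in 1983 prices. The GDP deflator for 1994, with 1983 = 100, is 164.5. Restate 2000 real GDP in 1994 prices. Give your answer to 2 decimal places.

Real GDP in 1994 prices = Real GDP in 1983 prices × (P_1994/P_1983) = 6151.72 × 1.645 = 10119.58.

V$10,119.58 million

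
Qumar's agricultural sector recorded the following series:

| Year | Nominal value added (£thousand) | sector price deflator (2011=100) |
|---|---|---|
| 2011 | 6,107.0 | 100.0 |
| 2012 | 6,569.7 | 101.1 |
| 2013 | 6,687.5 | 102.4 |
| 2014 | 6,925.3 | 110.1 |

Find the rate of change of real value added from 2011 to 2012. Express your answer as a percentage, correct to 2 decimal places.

6.41%

Real value added 2011 = 6107.0/1.000 = 6107.00.
Real value added 2012 = 6569.7/1.011 = 6498.22.
Change = 6498.22/6107.00 − 1 = 0.0641.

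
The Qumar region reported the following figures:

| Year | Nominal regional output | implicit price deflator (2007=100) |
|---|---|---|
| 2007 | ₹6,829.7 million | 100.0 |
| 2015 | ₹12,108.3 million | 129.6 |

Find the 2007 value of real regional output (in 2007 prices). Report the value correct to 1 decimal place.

Real regional output = Nominal / (implicit price deflator/100) = 6829.7 / 1.000 = 6829.70.

₹6,829.7 million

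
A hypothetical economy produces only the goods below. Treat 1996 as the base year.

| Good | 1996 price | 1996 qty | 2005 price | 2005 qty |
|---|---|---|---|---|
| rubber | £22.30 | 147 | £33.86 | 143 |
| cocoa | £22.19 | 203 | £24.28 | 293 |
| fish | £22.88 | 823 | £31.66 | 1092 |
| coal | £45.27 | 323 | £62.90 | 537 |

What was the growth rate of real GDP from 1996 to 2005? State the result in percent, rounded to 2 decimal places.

43.05%

Real GDP 1996 = Nominal GDP 1996 = 22.30·147 + 22.19·203 + 22.88·823 + 45.27·323 = 41235.12.
Real GDP 2005 (at 1996 prices) = 22.30·143 + 22.19·293 + 22.88·1092 + 45.27·537 = 58985.52.
Real growth = 58985.52/41235.12 − 1 = 0.4305.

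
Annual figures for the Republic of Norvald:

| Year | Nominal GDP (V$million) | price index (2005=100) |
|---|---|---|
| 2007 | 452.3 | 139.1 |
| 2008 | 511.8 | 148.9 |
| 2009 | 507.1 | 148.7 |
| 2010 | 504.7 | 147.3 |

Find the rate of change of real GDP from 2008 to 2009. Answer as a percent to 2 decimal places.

-0.79%

Real GDP 2008 = 511.8/1.489 = 343.72.
Real GDP 2009 = 507.1/1.487 = 341.02.
Change = 341.02/343.72 − 1 = -0.0079.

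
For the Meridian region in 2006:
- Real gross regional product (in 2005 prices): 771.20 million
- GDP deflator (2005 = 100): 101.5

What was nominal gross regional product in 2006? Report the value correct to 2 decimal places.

Nominal gross regional product = Real × (GDP deflator/100) = 771.20 × 1.015 = 782.77.

782.77 million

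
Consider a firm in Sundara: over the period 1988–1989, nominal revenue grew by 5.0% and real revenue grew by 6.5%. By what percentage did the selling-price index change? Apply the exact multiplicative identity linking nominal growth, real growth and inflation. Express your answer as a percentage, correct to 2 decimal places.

-1.41%

(1 + g_nom) = (1 + g_real)(1 + π), so π = 1.0500 / 1.0650 − 1 = -0.01408.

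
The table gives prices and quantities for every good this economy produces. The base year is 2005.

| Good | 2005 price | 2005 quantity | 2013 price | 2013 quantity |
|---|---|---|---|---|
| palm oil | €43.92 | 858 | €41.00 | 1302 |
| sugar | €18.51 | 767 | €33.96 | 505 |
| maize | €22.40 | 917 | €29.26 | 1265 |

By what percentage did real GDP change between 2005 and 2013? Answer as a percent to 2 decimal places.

30.99%

Real GDP 2005 = Nominal GDP 2005 = 43.92·858 + 18.51·767 + 22.40·917 = 72421.33.
Real GDP 2013 (at 2005 prices) = 43.92·1302 + 18.51·505 + 22.40·1265 = 94867.39.
Real growth = 94867.39/72421.33 − 1 = 0.3099.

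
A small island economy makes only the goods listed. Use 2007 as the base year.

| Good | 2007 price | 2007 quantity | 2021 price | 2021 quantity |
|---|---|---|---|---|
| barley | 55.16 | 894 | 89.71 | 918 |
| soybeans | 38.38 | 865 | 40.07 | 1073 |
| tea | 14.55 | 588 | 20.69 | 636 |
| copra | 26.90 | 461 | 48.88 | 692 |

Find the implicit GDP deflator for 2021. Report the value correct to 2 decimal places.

143.99

Nominal GDP 2021 = 89.71·918 + 40.07·1073 + 20.69·636 + 48.88·692 = 172332.69.
Real GDP 2021 (at 2007 prices) = 55.16·918 + 38.38·1073 + 14.55·636 + 26.90·692 = 119687.22.
Deflator = Nominal/Real × 100 = 172332.69/119687.22 × 100 = 143.986.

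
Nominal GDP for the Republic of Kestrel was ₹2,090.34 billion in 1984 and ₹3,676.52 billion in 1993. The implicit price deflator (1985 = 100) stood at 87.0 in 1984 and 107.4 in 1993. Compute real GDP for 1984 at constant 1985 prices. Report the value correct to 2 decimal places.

₹2,402.69 billion

Real GDP = Nominal / (implicit price deflator/100) = 2090.34 / 0.870 = 2402.69.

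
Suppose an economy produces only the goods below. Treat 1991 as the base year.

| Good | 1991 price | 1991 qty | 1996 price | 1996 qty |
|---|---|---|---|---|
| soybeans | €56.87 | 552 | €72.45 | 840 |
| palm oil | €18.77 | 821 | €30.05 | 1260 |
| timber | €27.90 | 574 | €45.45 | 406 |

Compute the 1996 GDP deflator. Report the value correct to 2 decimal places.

141.60

Nominal GDP 1996 = 72.45·840 + 30.05·1260 + 45.45·406 = 117173.70.
Real GDP 1996 (at 1991 prices) = 56.87·840 + 18.77·1260 + 27.90·406 = 82748.40.
Deflator = Nominal/Real × 100 = 117173.70/82748.40 × 100 = 141.602.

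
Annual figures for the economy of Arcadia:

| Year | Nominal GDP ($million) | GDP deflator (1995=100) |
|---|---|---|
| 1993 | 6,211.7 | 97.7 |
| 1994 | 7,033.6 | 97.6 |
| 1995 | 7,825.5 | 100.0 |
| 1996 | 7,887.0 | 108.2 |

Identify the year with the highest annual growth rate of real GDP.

1994

1994: real = 7033.6/0.976 = 7206.56; growth vs 1993 (6357.93) = 13.35%.
1995: real = 7825.5/1.000 = 7825.50; growth vs 1994 (7206.56) = 8.59%.
1996: real = 7887.0/1.082 = 7289.28; growth vs 1995 (7825.50) = -6.85%.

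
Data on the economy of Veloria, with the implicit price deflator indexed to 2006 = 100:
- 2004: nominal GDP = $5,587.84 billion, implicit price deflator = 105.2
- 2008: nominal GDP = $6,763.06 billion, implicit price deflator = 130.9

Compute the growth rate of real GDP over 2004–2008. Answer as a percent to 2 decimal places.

-2.73%

Real GDP 2004 = 5587.84 / 1.052 = 5311.63.
Real GDP 2008 = 6763.06 / 1.309 = 5166.59.
Real growth = 5166.59 / 5311.63 − 1 = -0.0273.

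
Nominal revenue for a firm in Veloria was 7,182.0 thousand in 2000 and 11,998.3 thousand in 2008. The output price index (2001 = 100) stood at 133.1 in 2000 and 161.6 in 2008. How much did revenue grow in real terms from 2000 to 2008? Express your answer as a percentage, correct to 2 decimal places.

Deflate each year: 2000 → 7182.0/1.331 = 5395.94; 2008 → 11998.3/1.616 = 7424.69.
So real revenue changed by 7424.69/5395.94 − 1 = 0.3760, i.e. 37.60%.

37.60%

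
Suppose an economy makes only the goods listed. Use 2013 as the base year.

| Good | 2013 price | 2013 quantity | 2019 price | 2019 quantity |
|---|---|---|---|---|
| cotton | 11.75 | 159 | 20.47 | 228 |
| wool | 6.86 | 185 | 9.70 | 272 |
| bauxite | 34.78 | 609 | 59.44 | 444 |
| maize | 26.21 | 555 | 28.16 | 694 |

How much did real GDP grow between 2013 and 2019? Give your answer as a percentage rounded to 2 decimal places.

-1.77%

Real GDP 2013 = Nominal GDP 2013 = 11.75·159 + 6.86·185 + 34.78·609 + 26.21·555 = 38864.92.
Real GDP 2019 (at 2013 prices) = 11.75·228 + 6.86·272 + 34.78·444 + 26.21·694 = 38176.98.
Real growth = 38176.98/38864.92 − 1 = -0.0177.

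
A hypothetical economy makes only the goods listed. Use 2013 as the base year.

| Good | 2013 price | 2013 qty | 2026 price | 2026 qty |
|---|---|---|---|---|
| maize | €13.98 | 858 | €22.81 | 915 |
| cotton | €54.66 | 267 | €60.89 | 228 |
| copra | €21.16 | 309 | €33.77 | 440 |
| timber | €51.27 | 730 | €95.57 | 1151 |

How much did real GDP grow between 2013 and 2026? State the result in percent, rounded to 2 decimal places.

Real GDP 2013 = Nominal GDP 2013 = 13.98·858 + 54.66·267 + 21.16·309 + 51.27·730 = 70554.60.
Real GDP 2026 (at 2013 prices) = 13.98·915 + 54.66·228 + 21.16·440 + 51.27·1151 = 93576.35.
Real growth = 93576.35/70554.60 − 1 = 0.3263.

32.63%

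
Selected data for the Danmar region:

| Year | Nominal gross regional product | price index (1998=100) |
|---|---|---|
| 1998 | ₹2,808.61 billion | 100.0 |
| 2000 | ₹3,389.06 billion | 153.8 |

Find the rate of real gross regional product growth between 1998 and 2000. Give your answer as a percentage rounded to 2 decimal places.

Deflate each year: 1998 → 2808.61/1.000 = 2808.61; 2000 → 3389.06/1.538 = 2203.55.
So real gross regional product changed by 2203.55/2808.61 − 1 = -0.2154, i.e. -21.54%.

-21.54%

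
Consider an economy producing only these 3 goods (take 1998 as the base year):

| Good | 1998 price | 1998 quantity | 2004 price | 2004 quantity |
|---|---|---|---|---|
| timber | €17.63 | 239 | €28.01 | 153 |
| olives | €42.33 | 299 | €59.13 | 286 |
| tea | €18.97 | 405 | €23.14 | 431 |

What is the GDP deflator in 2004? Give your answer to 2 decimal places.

135.64

Nominal GDP 2004 = 28.01·153 + 59.13·286 + 23.14·431 = 31170.05.
Real GDP 2004 (at 1998 prices) = 17.63·153 + 42.33·286 + 18.97·431 = 22979.84.
Deflator = Nominal/Real × 100 = 31170.05/22979.84 × 100 = 135.641.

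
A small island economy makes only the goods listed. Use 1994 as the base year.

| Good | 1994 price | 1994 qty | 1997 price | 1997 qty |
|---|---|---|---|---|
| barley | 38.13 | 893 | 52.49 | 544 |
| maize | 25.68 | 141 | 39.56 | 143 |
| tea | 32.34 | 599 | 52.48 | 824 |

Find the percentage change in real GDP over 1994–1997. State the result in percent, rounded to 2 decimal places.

-10.48%

Real GDP 1994 = Nominal GDP 1994 = 38.13·893 + 25.68·141 + 32.34·599 = 57042.63.
Real GDP 1997 (at 1994 prices) = 38.13·544 + 25.68·143 + 32.34·824 = 51063.12.
Real growth = 51063.12/57042.63 − 1 = -0.1048.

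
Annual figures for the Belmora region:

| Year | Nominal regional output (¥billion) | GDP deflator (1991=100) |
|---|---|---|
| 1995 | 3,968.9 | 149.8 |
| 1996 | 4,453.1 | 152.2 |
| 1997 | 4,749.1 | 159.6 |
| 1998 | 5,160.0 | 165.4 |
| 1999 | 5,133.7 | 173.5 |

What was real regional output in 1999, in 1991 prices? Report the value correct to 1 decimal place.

Real regional output 1999 = 5133.7 / 1.735 = 2958.90.

¥2,958.9 billion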